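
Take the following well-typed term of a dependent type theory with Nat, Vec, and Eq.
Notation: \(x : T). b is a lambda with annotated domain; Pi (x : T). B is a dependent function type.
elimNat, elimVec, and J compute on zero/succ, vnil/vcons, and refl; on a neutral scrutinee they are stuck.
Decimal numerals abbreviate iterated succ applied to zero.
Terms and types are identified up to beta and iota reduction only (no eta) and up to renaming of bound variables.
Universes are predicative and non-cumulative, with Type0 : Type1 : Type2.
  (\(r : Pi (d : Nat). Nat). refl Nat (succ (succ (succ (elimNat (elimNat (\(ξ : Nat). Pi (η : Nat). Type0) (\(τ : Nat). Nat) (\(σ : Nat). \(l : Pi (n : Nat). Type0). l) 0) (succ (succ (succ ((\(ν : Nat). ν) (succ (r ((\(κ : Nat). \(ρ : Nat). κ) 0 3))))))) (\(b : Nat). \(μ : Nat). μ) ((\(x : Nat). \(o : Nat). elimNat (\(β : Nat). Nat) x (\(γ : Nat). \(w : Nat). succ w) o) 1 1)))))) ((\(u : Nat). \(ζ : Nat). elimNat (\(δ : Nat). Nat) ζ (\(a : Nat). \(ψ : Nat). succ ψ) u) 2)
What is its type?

type:
  Eq Nat 9 9


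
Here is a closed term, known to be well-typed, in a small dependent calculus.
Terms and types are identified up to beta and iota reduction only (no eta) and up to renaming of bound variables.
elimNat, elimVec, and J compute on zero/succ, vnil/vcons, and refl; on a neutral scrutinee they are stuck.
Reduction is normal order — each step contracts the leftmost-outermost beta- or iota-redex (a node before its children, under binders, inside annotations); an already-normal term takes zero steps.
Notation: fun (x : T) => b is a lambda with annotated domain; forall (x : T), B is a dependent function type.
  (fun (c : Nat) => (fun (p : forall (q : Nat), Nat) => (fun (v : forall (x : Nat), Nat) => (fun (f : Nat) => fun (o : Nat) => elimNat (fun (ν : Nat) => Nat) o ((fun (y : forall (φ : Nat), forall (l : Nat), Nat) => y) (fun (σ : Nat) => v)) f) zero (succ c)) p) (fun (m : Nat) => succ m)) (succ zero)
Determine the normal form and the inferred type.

normal form:
  succ (succ zero)
type:
  Nat
observation: reduction starts at a beta-redex, and 6 normal-order steps reach the normal form.


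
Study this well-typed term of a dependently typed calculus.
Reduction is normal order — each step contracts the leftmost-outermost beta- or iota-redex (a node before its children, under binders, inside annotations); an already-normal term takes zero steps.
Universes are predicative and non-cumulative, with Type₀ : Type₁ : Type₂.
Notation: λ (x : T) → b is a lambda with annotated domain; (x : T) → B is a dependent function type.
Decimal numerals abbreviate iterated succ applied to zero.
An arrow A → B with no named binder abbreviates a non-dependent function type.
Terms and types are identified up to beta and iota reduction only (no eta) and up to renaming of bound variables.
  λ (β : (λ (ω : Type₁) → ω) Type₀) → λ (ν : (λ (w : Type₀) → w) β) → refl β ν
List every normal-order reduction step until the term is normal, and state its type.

normal-order reduction sequence:
  λ (β : (λ (ω : Type₁) → ω) Type₀) → λ (ν : (λ (w : Type₀) → w) β) → refl β ν
  ~> λ (β : Type₀) → λ (ω : (λ (ν : Type₀) → ν) β) → refl β ω
  ~> λ (β : Type₀) → λ (ω : β) → refl β ω
type:
  (β : Type₀) → (ω : β) → Eq β ω ω


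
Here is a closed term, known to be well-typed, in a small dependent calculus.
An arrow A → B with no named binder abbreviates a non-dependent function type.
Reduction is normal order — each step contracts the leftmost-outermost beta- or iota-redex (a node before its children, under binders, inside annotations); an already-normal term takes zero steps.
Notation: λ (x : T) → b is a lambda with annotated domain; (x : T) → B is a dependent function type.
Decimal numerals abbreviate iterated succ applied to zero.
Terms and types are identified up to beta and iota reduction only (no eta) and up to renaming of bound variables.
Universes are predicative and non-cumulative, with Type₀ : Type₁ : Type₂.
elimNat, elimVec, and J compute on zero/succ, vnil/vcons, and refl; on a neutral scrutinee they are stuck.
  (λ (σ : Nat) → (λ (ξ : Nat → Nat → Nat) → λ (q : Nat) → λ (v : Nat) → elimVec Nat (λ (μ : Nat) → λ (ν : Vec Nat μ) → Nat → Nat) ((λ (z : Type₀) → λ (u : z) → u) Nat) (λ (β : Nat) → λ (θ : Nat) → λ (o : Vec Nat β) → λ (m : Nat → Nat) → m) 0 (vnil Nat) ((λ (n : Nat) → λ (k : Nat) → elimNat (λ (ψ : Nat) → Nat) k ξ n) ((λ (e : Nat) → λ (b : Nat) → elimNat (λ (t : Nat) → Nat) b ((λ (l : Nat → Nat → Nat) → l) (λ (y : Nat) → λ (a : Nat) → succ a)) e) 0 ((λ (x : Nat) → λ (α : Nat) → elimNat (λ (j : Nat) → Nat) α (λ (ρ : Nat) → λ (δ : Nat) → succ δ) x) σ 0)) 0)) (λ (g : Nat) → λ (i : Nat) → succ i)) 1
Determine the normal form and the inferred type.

normal form:
  λ (σ : Nat) → λ (ξ : Nat) → 1
inferred type:
  Nat → Nat → Nat
observation: reduction starts at a beta-redex, and 20 normal-order steps reach the normal form.


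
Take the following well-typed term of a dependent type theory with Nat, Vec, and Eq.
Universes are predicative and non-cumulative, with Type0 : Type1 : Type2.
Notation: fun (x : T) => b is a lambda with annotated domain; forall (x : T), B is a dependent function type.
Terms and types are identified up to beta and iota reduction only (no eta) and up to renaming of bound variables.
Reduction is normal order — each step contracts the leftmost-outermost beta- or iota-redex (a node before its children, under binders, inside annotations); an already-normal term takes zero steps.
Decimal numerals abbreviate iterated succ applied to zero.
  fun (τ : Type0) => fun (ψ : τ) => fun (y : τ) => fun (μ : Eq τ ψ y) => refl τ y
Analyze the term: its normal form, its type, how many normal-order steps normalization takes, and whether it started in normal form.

normal form:
  fun (τ : Type0) => fun (ψ : τ) => fun (y : τ) => fun (μ : Eq τ ψ y) => refl τ y
inferred type:
  forall (τ : Type0), forall (ψ : τ), forall (y : τ), forall (μ : Eq τ ψ y), Eq τ y y
normal-order step count: 0
term was already normal: yes


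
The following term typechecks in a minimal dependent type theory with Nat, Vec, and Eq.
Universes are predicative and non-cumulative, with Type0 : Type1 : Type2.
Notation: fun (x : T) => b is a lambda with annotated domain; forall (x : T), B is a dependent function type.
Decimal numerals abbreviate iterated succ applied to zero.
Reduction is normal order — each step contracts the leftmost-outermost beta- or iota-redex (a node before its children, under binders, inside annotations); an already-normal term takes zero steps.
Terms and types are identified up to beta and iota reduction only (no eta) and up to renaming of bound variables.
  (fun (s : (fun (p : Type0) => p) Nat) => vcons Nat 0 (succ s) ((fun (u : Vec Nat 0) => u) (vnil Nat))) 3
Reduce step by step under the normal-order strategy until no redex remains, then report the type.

normal-order reduction sequence:
  (fun (s : (fun (p : Type0) => p) Nat) => vcons Nat 0 (succ s) ((fun (u : Vec Nat 0) => u) (vnil Nat))) 3
  ~> vcons Nat 0 4 ((fun (s : Vec Nat 0) => s) (vnil Nat))
  ~> vcons Nat 0 4 (vnil Nat)
inferred type:
  Vec Nat 1


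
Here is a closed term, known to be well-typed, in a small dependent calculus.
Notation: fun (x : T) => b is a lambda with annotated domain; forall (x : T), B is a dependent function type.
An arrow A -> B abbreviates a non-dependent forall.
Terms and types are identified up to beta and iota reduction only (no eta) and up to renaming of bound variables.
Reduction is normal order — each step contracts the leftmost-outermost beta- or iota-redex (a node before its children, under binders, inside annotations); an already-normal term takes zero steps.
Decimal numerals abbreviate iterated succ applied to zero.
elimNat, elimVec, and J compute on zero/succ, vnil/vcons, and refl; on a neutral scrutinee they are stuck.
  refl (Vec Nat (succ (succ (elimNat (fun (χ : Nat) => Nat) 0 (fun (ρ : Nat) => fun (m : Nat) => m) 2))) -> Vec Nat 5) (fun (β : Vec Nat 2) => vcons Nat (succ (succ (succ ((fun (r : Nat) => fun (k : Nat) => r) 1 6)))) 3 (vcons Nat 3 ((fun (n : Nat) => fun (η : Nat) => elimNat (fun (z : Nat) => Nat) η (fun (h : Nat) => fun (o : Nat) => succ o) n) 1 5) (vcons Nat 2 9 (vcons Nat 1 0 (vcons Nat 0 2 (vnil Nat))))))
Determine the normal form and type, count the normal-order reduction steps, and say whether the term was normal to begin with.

reduced normal form:
  refl (Vec Nat 2 -> Vec Nat 5) (fun (χ : Vec Nat 2) => vcons Nat 4 3 (vcons Nat 3 6 (vcons Nat 2 9 (vcons Nat 1 0 (vcons Nat 0 2 (vnil Nat))))))
type:
  Eq (Vec Nat 2 -> Vec Nat 5) (fun (χ : Vec Nat 2) => vcons Nat 4 3 (vcons Nat 3 6 (vcons Nat 2 9 (vcons Nat 1 0 (vcons Nat 0 2 (vnil Nat)))))) (fun (ρ : Vec Nat 2) => vcons Nat 4 3 (vcons Nat 3 6 (vcons Nat 2 9 (vcons Nat 1 0 (vcons Nat 0 2 (vnil Nat))))))
reduction steps (normal order): 15
already normal: no
first redex: an elimNat iota-redex


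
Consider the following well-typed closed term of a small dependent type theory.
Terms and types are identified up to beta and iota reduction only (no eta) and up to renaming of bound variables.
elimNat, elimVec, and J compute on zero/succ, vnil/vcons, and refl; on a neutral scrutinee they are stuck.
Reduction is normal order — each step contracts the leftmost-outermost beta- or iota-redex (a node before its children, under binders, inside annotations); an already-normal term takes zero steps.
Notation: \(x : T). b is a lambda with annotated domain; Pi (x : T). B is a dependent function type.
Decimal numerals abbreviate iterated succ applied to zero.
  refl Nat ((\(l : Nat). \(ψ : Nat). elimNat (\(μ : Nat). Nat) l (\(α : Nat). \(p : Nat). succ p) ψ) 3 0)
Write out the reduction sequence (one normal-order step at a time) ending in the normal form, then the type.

reduction (normal order):
  refl Nat ((\(l : Nat). \(ψ : Nat). elimNat (\(μ : Nat). Nat) l (\(α : Nat). \(p : Nat). succ p) ψ) 3 0)
  ~> refl Nat ((\(l : Nat). elimNat (\(ψ : Nat). Nat) 3 (\(μ : Nat). \(α : Nat). succ α) l) 0)
  ~> refl Nat (elimNat (\(l : Nat). Nat) 3 (\(ψ : Nat). \(μ : Nat). succ μ) 0)
  ~> refl Nat 3
type:
  Eq Nat 3 3


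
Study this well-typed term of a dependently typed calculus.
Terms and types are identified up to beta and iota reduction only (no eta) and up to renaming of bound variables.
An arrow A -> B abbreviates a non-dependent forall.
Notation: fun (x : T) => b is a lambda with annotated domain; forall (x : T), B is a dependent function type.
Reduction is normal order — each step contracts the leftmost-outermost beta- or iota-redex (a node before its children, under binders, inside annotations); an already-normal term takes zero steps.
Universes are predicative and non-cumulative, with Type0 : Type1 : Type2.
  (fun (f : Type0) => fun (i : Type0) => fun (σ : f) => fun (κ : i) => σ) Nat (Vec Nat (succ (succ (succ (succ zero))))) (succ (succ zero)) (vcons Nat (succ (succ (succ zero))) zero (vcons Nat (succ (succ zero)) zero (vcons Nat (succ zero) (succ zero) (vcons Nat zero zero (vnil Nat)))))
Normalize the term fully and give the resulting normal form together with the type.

reduced normal form:
  succ (succ zero)
the term's type:
  Nat
observation: reduction starts at a beta-redex, and 4 normal-order steps reach the normal form.


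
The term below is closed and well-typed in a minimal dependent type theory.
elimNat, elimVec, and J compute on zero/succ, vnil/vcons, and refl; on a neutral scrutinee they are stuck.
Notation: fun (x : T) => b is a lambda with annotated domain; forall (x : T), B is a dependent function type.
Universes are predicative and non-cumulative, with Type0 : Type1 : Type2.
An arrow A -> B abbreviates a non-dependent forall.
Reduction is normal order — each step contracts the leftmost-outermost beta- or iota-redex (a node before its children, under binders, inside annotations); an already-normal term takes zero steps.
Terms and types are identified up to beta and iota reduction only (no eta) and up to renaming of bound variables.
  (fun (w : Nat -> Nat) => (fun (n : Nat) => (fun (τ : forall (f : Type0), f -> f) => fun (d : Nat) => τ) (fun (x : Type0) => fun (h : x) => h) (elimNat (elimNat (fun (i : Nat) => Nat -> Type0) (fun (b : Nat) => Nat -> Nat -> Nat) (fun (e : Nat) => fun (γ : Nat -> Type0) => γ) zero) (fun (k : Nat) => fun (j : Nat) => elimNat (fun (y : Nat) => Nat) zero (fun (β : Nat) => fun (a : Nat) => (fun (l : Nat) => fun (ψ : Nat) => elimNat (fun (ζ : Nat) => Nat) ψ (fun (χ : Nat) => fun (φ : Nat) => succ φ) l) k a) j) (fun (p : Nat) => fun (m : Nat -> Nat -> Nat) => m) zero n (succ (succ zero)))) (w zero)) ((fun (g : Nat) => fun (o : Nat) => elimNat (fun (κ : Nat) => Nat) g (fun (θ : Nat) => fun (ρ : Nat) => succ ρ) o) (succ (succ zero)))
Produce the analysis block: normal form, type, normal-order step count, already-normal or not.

resulting normal form:
  fun (w : Type0) => fun (n : w) => n
the term's type:
  forall (w : Type0), w -> w
steps to reach normal form (normal order): 4
started in normal form: no
first contracted redex: a beta-redex


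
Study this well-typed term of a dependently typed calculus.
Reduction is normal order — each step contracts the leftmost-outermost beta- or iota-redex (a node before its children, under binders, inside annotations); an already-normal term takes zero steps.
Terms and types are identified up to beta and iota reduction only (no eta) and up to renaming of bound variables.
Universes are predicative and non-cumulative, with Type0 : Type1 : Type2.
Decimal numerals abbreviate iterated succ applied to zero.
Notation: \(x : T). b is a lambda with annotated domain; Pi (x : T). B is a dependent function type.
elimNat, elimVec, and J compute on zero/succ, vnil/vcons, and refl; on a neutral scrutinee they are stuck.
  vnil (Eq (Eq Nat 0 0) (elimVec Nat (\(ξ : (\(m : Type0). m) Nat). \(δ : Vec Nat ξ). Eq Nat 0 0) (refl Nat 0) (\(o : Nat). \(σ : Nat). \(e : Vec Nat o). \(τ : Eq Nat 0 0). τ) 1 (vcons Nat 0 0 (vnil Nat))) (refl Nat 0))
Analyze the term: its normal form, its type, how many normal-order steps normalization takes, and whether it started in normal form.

reduced normal form:
  vnil (Eq (Eq Nat 0 0) (refl Nat 0) (refl Nat 0))
inferred type:
  Vec (Eq (Eq Nat 0 0) (refl Nat 0) (refl Nat 0)) 0
normal-order step count: 6
already normal: no
first contracted redex: an elimVec iota-redex


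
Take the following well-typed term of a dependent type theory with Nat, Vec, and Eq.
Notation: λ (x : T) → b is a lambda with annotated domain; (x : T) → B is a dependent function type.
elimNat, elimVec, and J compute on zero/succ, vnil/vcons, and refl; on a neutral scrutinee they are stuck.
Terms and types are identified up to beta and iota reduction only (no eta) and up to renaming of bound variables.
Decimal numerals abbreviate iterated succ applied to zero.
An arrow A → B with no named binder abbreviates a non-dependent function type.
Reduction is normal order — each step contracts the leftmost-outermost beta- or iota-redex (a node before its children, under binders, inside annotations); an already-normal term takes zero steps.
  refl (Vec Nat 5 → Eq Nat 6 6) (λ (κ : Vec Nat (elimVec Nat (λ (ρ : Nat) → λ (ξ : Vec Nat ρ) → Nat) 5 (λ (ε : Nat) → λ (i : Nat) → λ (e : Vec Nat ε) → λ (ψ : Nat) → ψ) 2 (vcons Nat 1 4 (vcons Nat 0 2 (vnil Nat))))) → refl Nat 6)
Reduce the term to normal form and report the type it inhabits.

normal form:
  refl (Vec Nat 5 → Eq Nat 6 6) (λ (κ : Vec Nat 5) → refl Nat 6)
the term's type:
  Eq (Vec Nat 5 → Eq Nat 6 6) (λ (κ : Vec Nat 5) → refl Nat 6) (λ (ρ : Vec Nat 5) → refl Nat 6)


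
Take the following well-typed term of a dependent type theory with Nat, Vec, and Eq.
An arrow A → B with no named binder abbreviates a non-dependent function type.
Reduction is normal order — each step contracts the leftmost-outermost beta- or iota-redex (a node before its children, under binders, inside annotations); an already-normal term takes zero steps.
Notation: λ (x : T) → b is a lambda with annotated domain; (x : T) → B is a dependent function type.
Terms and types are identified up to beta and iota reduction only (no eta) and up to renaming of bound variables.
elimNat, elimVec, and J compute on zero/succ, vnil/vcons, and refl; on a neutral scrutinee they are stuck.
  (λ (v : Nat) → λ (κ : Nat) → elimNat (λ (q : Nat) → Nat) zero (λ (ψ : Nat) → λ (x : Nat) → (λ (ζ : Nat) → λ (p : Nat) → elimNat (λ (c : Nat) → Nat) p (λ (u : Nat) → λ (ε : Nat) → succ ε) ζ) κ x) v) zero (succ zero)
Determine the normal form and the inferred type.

resulting normal form:
  zero
the term's type:
  Nat
observation: 3 normal-order steps normalize the term, beginning with a beta-redex.


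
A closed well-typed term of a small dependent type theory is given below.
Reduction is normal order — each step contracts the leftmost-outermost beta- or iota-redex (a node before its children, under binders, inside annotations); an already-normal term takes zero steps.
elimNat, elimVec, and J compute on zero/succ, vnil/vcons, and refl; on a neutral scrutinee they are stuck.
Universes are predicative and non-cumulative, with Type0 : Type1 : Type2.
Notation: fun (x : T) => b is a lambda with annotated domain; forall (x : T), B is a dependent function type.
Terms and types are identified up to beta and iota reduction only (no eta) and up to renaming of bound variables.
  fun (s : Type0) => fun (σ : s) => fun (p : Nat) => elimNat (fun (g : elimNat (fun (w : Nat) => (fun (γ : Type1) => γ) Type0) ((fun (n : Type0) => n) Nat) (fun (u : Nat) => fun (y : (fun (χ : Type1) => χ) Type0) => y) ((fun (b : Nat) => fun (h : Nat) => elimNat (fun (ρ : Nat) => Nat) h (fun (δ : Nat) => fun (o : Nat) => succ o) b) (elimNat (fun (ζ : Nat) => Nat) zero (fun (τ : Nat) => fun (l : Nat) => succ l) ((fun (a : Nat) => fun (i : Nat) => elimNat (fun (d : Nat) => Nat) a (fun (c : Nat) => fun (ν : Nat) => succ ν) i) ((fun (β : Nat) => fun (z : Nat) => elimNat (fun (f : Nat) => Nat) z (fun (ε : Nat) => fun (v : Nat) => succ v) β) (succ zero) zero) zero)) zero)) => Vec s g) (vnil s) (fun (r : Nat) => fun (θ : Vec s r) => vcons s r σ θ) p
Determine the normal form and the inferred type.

resulting normal form:
  fun (s : Type0) => fun (σ : s) => fun (p : Nat) => elimNat (fun (g : Nat) => Vec s g) (vnil s) (fun (w : Nat) => fun (γ : Vec s w) => vcons s w σ γ) p
inferred type:
  forall (s : Type0), forall (σ : s), forall (p : Nat), Vec s p
observation: the first redex contracted is a beta-redex; the normal form is reached in 26 normal-order steps.


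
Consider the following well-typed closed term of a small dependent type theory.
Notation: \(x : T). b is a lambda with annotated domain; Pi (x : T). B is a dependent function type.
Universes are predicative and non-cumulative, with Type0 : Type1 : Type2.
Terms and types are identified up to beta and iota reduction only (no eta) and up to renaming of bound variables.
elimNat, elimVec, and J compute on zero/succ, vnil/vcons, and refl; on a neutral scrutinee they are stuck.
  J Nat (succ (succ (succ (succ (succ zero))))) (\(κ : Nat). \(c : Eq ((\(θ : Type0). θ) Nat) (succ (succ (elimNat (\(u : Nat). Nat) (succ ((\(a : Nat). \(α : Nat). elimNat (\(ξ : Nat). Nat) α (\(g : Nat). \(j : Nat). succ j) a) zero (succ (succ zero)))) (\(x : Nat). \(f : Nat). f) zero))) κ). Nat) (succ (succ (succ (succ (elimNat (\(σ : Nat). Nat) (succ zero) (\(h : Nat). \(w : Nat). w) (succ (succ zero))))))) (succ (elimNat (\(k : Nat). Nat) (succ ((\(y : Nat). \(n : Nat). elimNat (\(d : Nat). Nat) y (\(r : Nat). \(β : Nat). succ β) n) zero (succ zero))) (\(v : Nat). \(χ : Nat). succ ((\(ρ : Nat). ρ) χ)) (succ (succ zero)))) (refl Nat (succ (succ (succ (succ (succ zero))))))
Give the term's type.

type:
  Nat


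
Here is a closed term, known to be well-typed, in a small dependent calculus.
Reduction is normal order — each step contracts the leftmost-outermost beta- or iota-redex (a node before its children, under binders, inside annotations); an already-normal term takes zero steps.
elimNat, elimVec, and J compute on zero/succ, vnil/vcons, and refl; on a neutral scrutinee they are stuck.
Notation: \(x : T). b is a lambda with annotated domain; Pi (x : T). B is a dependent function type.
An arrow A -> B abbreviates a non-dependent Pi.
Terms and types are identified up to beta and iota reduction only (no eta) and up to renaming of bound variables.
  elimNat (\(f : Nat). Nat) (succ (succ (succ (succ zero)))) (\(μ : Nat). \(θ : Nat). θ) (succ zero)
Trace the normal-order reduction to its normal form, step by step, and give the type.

normal-order reduction sequence:
  elimNat (\(f : Nat). Nat) (succ (succ (succ (succ zero)))) (\(μ : Nat). \(θ : Nat). θ) (succ zero)
  ~> (\(f : Nat). \(μ : Nat). μ) zero (elimNat (\(θ : Nat). Nat) (succ (succ (succ (succ zero)))) (\(ζ : Nat). \(j : Nat). j) zero)
  ~> (\(f : Nat). f) (elimNat (\(μ : Nat). Nat) (succ (succ (succ (succ zero)))) (\(θ : Nat). \(ζ : Nat). ζ) zero)
  ~> elimNat (\(f : Nat). Nat) (succ (succ (succ (succ zero)))) (\(μ : Nat). \(θ : Nat). θ) zero
  ~> succ (succ (succ (succ zero)))
the term's type:
  Nat


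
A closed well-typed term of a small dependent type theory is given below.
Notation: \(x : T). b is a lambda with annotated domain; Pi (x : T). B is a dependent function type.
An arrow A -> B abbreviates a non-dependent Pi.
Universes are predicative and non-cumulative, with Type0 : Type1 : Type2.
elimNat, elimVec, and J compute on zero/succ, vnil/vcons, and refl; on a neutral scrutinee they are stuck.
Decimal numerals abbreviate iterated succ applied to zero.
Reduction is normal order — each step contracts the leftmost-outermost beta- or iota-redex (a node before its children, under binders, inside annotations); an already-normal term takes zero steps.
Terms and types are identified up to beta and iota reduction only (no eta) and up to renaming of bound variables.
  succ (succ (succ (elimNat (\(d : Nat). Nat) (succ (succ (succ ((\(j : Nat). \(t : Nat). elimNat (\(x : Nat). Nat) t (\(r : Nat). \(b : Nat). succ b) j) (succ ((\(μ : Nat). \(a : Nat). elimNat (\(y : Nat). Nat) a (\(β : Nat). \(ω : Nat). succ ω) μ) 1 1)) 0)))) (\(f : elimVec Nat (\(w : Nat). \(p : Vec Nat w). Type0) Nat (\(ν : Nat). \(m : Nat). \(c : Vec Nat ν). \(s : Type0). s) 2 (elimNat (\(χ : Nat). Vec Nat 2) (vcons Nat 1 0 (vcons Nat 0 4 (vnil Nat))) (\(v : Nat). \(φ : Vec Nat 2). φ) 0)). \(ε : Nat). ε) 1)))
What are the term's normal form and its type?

reduced normal form:
  9
the term's type:
  Nat


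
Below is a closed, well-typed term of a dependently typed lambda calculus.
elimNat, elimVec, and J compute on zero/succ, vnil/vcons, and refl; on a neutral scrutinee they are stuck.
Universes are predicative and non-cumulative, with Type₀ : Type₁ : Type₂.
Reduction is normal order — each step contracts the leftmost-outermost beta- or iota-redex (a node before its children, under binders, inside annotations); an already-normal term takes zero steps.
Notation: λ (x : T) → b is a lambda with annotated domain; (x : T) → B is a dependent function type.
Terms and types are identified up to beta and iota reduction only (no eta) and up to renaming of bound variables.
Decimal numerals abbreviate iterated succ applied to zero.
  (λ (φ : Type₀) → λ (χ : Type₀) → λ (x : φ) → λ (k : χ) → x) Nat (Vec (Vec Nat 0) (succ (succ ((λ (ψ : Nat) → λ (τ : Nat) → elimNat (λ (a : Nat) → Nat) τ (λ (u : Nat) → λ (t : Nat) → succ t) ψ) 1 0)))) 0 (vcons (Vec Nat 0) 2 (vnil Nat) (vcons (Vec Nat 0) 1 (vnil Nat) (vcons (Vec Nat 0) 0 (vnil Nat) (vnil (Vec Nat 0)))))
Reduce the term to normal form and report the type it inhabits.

resulting normal form:
  0
the term's type:
  Nat
observation: the term reaches its normal form after 4 normal-order steps.


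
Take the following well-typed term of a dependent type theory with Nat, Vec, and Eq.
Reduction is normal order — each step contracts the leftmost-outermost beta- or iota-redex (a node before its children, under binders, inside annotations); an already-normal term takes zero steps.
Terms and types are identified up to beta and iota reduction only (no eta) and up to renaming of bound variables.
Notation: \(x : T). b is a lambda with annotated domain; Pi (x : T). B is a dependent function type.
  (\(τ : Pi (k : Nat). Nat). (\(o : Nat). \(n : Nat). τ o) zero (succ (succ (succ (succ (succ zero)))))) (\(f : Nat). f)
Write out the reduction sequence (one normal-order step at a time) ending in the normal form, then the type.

normal-order reduction sequence:
  (\(τ : Pi (k : Nat). Nat). (\(o : Nat). \(n : Nat). τ o) zero (succ (succ (succ (succ (succ zero)))))) (\(f : Nat). f)
  ~> (\(τ : Nat). \(k : Nat). (\(o : Nat). o) τ) zero (succ (succ (succ (succ (succ zero)))))
  ~> (\(τ : Nat). (\(k : Nat). k) zero) (succ (succ (succ (succ (succ zero)))))
  ~> (\(τ : Nat). τ) zero
  ~> zero
inferred type:
  Nat


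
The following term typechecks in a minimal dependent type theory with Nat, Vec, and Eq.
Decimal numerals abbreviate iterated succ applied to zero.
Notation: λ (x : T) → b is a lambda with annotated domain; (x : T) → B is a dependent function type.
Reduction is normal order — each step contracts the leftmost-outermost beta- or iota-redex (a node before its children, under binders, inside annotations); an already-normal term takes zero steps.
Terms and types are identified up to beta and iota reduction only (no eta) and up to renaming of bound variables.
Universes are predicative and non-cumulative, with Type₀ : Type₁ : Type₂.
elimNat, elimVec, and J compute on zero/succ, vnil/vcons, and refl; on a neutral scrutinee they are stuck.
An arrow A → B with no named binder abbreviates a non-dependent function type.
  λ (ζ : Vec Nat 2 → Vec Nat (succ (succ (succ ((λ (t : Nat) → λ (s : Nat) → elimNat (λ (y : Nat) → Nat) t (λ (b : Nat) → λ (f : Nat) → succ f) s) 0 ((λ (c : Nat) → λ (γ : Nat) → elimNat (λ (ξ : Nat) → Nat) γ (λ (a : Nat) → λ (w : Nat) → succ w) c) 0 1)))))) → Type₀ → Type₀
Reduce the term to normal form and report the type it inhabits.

reduced normal form:
  λ (ζ : Vec Nat 2 → Vec Nat 4) → Type₀ → Type₀
the term's type:
  (Vec Nat 2 → Vec Nat 4) → Type₁


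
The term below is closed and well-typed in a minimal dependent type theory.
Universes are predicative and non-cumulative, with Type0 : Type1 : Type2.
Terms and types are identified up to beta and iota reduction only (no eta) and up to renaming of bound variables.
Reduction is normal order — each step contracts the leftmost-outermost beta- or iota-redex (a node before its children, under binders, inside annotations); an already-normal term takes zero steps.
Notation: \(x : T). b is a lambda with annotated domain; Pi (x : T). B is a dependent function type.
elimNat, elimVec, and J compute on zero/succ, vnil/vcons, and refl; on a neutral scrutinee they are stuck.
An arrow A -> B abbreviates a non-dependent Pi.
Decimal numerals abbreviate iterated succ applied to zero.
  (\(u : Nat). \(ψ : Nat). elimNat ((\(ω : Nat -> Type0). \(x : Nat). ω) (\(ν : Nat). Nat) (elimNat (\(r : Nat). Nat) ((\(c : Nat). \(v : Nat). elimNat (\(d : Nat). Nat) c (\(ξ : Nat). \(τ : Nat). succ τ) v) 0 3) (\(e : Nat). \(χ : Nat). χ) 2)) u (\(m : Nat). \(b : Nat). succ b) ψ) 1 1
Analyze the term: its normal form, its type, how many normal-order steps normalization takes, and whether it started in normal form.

resulting normal form:
  2
the term's type:
  Nat
steps to reach normal form (normal order): 6
term was already normal: no
first redex: a beta-redex


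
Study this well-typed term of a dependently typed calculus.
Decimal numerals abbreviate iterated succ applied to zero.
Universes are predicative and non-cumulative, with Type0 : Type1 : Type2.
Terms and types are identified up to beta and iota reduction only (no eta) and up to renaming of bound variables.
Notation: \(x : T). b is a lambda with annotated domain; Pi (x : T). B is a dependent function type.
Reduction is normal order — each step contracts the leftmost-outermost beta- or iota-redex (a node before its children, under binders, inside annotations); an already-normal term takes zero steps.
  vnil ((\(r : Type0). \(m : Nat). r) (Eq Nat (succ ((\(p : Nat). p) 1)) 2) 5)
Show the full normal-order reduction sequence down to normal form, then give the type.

normal-order reduction sequence:
  vnil ((\(r : Type0). \(m : Nat). r) (Eq Nat (succ ((\(p : Nat). p) 1)) 2) 5)
  ~> vnil ((\(r : Nat). Eq Nat (succ ((\(m : Nat). m) 1)) 2) 5)
  ~> vnil (Eq Nat (succ ((\(r : Nat). r) 1)) 2)
  ~> vnil (Eq Nat 2 2)
the term's type:
  Vec (Eq Nat 2 2) 0


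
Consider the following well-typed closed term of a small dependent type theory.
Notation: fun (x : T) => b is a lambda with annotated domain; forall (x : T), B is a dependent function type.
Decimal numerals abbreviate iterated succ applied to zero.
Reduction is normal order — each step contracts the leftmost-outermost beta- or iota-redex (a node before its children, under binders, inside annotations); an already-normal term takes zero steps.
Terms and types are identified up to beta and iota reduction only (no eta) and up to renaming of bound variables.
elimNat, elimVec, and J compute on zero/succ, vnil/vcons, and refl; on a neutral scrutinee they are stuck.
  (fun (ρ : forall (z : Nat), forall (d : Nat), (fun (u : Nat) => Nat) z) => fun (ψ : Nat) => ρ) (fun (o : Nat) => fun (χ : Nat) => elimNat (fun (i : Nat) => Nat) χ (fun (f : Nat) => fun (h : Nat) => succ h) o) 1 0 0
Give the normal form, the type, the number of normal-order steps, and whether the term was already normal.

resulting normal form:
  0
type:
  Nat
steps to reach normal form (normal order): 5
term was already normal: no
first contracted redex: a beta-redex


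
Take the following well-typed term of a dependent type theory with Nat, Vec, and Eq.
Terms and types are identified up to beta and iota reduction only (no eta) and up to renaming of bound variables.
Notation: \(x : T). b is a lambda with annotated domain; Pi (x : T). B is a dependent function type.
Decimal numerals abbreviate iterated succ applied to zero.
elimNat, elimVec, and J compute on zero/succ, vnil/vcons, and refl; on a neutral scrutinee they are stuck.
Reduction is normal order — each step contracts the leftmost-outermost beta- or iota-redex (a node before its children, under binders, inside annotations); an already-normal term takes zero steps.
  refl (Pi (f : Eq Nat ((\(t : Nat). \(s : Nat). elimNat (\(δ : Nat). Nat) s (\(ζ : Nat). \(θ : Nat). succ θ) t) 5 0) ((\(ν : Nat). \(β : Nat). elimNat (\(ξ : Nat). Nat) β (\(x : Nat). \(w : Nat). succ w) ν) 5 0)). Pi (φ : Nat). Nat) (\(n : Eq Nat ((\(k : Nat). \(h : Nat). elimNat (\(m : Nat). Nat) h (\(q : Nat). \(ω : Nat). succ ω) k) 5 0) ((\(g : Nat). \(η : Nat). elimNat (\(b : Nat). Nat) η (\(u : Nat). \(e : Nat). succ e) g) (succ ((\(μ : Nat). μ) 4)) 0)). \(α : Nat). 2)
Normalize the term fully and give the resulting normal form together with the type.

resulting normal form:
  refl (Pi (f : Eq Nat 5 5). Pi (t : Nat). Nat) (\(s : Eq Nat 5 5). \(δ : Nat). 2)
type:
  Eq (Pi (f : Eq Nat 5 5). Pi (t : Nat). Nat) (\(s : Eq Nat 5 5). \(δ : Nat). 2) (\(ζ : Eq Nat 5 5). \(θ : Nat). 2)


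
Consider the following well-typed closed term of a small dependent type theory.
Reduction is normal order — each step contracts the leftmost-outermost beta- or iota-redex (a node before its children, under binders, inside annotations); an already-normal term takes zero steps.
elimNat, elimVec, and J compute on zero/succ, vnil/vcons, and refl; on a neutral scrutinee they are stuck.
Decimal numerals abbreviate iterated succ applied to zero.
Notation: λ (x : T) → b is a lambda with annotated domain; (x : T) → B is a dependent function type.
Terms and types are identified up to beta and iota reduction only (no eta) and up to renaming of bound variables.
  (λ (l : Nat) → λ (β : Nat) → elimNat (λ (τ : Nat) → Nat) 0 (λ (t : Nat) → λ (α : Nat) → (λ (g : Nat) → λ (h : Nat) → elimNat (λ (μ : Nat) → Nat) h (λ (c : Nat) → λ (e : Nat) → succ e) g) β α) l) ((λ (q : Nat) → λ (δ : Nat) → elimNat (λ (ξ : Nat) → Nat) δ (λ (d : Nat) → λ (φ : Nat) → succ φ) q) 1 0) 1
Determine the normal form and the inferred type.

normal form:
  1
inferred type:
  Nat


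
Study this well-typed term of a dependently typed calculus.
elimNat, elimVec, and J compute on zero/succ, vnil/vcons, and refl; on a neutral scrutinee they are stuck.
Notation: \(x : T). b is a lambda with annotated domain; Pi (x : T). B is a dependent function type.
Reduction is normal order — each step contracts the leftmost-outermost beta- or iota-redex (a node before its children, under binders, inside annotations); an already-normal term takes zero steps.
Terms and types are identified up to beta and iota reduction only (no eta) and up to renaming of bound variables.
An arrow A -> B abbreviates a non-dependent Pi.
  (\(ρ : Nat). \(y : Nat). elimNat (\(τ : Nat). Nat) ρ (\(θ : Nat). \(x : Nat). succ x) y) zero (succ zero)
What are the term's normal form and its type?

resulting normal form:
  succ zero
the term's type:
  Nat
observation: the first redex contracted is a beta-redex; the normal form is reached in 6 normal-order steps.


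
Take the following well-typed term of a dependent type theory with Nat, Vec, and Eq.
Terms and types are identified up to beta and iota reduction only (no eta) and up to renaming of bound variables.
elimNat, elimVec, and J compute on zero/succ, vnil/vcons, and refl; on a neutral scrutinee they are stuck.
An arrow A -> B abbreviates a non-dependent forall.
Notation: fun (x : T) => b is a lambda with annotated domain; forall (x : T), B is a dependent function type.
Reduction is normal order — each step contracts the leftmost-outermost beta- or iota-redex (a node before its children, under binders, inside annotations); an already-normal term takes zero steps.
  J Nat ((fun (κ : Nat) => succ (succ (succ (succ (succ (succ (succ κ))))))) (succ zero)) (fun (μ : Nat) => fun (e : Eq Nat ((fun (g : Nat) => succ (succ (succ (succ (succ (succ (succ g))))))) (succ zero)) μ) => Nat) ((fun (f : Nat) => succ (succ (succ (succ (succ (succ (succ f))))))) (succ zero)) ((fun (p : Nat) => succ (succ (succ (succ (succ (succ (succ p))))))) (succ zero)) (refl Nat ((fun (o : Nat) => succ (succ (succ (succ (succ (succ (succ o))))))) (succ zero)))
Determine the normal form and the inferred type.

reduced normal form:
  succ (succ (succ (succ (succ (succ (succ (succ zero)))))))
inferred type:
  Nat
observation: normalization takes exactly 2 steps under the normal-order strategy.


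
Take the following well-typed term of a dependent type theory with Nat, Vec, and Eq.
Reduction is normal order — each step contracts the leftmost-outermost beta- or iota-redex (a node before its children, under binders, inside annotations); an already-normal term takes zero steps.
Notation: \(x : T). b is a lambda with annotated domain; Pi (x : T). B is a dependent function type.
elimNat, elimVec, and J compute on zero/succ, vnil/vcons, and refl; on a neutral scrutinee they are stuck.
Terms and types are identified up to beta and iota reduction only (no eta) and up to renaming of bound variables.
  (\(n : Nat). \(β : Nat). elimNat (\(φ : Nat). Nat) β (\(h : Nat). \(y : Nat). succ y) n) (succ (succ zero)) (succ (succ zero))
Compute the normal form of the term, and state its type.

normal form:
  succ (succ (succ (succ zero)))
type:
  Nat
observation: 9 normal-order steps normalize the term, beginning with a beta-redex.


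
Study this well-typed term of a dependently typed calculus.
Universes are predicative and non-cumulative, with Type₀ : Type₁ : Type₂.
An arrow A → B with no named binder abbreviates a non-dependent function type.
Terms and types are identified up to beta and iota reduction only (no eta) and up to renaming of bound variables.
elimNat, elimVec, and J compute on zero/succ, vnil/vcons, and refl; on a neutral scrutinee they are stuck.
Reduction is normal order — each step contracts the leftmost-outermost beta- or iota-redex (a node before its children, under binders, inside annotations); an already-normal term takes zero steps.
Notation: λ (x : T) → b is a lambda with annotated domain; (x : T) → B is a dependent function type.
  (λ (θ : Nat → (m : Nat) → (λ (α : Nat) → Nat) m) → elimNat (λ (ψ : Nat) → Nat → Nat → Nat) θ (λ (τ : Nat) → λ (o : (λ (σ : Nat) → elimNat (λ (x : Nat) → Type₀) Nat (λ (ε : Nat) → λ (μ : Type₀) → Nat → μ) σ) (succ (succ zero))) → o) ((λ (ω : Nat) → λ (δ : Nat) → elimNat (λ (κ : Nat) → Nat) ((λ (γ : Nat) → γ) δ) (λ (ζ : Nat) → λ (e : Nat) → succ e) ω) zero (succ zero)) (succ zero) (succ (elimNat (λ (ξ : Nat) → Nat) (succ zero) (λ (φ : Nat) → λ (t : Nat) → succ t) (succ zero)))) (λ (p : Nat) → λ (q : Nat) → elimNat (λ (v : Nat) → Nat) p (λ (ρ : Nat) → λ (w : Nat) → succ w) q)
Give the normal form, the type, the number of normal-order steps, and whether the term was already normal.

reduced normal form:
  succ (succ (succ (succ zero)))
inferred type:
  Nat
normal-order step count: 33
already normal: no
first contracted redex: a beta-redex


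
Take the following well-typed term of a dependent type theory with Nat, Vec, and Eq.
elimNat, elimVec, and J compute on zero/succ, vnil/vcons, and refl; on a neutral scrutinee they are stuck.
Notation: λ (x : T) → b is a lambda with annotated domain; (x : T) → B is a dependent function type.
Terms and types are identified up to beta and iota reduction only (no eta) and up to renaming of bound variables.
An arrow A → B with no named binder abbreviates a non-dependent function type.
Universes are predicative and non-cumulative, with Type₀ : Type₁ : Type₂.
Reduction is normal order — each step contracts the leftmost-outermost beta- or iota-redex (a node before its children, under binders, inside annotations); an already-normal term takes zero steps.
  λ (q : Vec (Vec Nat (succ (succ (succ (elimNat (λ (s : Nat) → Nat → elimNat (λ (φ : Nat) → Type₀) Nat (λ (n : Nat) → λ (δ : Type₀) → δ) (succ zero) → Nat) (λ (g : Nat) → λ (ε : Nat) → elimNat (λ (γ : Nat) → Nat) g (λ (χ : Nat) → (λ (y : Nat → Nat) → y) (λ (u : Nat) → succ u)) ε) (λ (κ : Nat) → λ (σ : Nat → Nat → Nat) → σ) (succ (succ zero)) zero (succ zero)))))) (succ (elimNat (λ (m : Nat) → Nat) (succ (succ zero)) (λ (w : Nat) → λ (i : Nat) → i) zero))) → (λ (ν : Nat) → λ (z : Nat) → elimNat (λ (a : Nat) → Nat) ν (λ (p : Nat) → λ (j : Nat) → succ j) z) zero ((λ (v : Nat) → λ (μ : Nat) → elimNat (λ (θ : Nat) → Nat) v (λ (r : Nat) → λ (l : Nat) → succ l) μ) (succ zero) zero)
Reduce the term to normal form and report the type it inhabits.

normal form:
  λ (q : Vec (Vec Nat (succ (succ (succ (succ zero))))) (succ (succ (succ zero)))) → succ zero
type:
  Vec (Vec Nat (succ (succ (succ (succ zero))))) (succ (succ (succ zero))) → Nat
observation: the first redex contracted is an elimNat iota-redex; the normal form is reached in 24 normal-order steps.


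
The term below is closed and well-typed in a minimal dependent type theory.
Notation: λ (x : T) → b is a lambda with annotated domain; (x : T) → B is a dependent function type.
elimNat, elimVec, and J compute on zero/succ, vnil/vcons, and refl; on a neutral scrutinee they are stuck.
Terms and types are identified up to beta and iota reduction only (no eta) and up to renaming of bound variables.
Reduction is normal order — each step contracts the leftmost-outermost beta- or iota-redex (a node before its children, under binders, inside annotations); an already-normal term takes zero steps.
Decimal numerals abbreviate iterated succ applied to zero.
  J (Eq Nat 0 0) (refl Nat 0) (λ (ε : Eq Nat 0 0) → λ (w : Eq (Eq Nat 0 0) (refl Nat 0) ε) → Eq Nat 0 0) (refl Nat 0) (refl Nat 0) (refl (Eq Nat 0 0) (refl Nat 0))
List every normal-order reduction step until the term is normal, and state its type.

reduction (normal order):
  J (Eq Nat 0 0) (refl Nat 0) (λ (ε : Eq Nat 0 0) → λ (w : Eq (Eq Nat 0 0) (refl Nat 0) ε) → Eq Nat 0 0) (refl Nat 0) (refl Nat 0) (refl (Eq Nat 0 0) (refl Nat 0))
  ~> refl Nat 0
the term's type:
  Eq Nat 0 0
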